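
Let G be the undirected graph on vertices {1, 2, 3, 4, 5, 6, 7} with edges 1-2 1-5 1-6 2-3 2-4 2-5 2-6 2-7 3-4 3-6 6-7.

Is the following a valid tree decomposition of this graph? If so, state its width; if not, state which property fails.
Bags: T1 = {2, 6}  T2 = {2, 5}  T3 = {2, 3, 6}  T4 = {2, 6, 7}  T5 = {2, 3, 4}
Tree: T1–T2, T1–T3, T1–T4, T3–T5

No — vertex 1 appears in no bag.

A tree decomposition must satisfy three properties: every vertex lies in some bag; for every edge, both endpoints lie together in some bag; and for every vertex, the bags containing it form a connected subtree. Here vertex 1 appears in no bag, so the decomposition is invalid.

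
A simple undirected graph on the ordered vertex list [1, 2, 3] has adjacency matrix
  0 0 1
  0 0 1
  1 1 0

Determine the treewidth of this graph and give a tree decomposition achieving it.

Treewidth 1.
One such decomposition:
Bags: B1 = {2, 3}  B2 = {1, 3}
Tree: B1–B2

Each bag holds 2 vertices, so the decomposition has width 1, which upper-bounds the treewidth. G has an edge, so its treewidth is at least 1. Therefore the treewidth is 1.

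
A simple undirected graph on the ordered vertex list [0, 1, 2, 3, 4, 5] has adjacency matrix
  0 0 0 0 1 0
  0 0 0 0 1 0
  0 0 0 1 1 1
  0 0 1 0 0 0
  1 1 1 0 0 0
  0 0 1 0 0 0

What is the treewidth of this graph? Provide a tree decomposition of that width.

Every bag has size at most 2, so the width is 2 − 1 = 1 and tw(G) ≤ 1. Since G has at least one edge (e.g. 4–1), it is not an edgeless graph, so tw(G) ≥ 1. The upper and lower bounds meet at 1, so that is the treewidth.

Treewidth 1.
One optimal decomposition is:
Bags: B1 = {1, 4}  B2 = {2, 4}  B3 = {0, 4}  B4 = {2, 5}  B5 = {2, 3}
Tree: B1–B2, B2–B3, B2–B4, B2–B5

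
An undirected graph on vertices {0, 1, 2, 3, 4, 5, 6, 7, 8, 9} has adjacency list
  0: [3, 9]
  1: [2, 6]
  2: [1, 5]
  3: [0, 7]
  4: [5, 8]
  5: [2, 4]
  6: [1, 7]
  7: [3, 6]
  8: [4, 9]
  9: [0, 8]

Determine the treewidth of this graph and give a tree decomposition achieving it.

Each bag holds 3 vertices, so the decomposition has width 2, which upper-bounds the treewidth. Since 9–0–3–7–6–1–2–5–4–8–9 is a cycle in G, G is not acyclic. Forests are exactly the graphs of treewidth ≤ 1, so tw(G) ≥ 2. Therefore the treewidth is 2.

Treewidth 2.
One such decomposition:
Bags: B1 = {0, 3, 9}  B2 = {3, 7, 9}  B3 = {6, 7, 9}  B4 = {1, 6, 9}  B5 = {1, 2, 9}  B6 = {2, 5, 9}  B7 = {4, 5, 9}  B8 = {4, 8, 9}
Tree: B1–B2, B2–B3, B3–B4, B4–B5, B5–B6, B6–B7, B7–B8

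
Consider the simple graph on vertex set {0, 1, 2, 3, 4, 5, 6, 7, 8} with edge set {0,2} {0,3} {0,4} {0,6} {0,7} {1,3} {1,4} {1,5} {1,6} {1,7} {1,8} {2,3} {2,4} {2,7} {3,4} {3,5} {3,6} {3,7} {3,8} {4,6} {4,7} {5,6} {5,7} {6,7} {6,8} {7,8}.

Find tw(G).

A width-4 tree decomposition is:
Bags: B1 = {1, 3, 4, 6, 7}  B2 = {0, 3, 4, 6, 7}  B3 = {1, 3, 6, 7, 8}  B4 = {1, 3, 5, 6, 7}  B5 = {0, 2, 3, 4, 7}
Tree: B1–B2, B1–B3, B3–B4, B2–B5
The largest bag has 5 vertices, giving width 4; this decomposition certifies tw(G) ≤ 4. On the other hand G contains the 5-clique {0, 2, 3, 4, 7}. A clique must lie in a single bag of any decomposition, so no decomposition can have width below 4. The upper and lower bounds meet at 4, so that is the treewidth.

4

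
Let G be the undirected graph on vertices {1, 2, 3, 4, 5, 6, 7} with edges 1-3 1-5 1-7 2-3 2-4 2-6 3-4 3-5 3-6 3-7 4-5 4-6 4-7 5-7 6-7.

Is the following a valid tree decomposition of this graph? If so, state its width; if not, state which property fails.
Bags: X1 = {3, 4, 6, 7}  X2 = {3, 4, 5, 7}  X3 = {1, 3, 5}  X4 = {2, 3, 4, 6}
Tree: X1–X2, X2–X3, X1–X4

No — edge (7,1) lies in no bag.

A tree decomposition must satisfy three properties: every vertex lies in some bag; for every edge, both endpoints lie together in some bag; and for every vertex, the bags containing it form a connected subtree. Here edge (7,1) lies in no bag, so the decomposition is invalid.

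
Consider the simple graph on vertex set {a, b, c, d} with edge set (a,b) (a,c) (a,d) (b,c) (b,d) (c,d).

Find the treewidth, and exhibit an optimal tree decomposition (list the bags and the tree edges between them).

Treewidth 3.
Bags: B1 = {a, b, c, d}
Tree: (single bag)

A single bag containing all 4 vertices is trivially a valid decomposition of width 3. Conversely, {a, b, c, d} is a clique of size 4, and the vertices of any clique must share a bag in every tree decomposition; so some bag has ≥ 4 vertices and tw(G) ≥ 3. Therefore the treewidth is 3.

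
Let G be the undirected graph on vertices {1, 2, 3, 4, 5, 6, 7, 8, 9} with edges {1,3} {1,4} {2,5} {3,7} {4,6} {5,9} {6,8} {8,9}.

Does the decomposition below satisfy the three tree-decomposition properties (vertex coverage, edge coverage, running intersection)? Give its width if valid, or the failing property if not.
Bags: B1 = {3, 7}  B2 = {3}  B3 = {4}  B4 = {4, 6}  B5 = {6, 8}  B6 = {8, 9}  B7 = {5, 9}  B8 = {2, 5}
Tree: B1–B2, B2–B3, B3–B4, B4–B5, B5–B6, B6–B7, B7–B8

A tree decomposition must satisfy three properties: every vertex lies in some bag; for every edge, both endpoints lie together in some bag; and for every vertex, the bags containing it form a connected subtree. Here vertex 1 appears in no bag, so the decomposition is invalid.

No — vertex 1 appears in no bag.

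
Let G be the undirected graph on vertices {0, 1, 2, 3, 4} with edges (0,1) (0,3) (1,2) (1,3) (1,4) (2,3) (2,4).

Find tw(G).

2

A width-2 tree decomposition is:
Bags: B1 = {1, 2, 3}  B2 = {1, 2, 4}  B3 = {0, 1, 3}
Tree: B1–B2, B1–B3
Every bag has size at most 3, so the width is 3 − 1 = 2 and tw(G) ≤ 2. For the lower bound, the 3 vertices {0, 1, 3} are pairwise adjacent, and any tree decomposition puts a clique entirely inside one bag — forcing width ≥ 2. Combining the bounds, tw(G) = 2.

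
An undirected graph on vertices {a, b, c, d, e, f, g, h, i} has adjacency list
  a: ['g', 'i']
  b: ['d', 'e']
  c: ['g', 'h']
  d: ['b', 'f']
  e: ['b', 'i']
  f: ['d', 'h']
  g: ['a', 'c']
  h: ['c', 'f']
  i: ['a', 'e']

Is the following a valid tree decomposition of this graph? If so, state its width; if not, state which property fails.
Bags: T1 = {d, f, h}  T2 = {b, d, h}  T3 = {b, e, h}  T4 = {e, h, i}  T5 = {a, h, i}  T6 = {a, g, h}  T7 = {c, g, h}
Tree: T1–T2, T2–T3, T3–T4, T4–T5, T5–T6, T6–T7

Every vertex of G appears in some bag (union = {a, b, c, d, e, f, g, h, i}); every edge is covered by a bag; and for each vertex v the set of bags containing v is connected in the bag tree. The decomposition is therefore valid. The largest bag has 3 vertices, so the width is 2.

Yes; width 2.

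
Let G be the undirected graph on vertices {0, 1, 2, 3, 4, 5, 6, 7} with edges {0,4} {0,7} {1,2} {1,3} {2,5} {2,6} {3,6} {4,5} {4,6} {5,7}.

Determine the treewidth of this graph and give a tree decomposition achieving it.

The largest bag has 3 vertices, giving width 2; this decomposition certifies tw(G) ≤ 2. Since 0–7–5–4–0 is a cycle in G, G is not acyclic. Forests are exactly the graphs of treewidth ≤ 1, so tw(G) ≥ 2. Combining the bounds, tw(G) = 2.

Treewidth 2.
One optimal decomposition is:
Bags: B1 = {0, 4, 7}  B2 = {4, 5, 7}  B3 = {4, 5, 6}  B4 = {2, 5, 6}  B5 = {2, 3, 6}  B6 = {1, 2, 3}
Tree: B1–B2, B2–B3, B3–B4, B4–B5, B5–B6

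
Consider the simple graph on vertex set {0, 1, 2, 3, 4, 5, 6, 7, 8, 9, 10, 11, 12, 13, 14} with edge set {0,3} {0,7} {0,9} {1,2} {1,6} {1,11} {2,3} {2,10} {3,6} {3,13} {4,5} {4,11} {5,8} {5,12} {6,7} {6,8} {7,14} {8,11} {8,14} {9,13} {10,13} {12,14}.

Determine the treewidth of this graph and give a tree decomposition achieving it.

The largest bag has 4 vertices, giving width 3; this decomposition certifies tw(G) ≤ 3. For the lower bound: the 4 vertex sets {4,5,12}, {14}, {8}, {1,6,7,11} are disjoint, each induces a connected subgraph, and every pair is joined by at least one edge of G. Contracting each set to a single vertex therefore yields K_{4} as a minor, and since treewidth is minor-monotone, tw(G) ≥ tw(K_{4}) = 3. Therefore the treewidth is 3.

Treewidth 3.
One optimal decomposition is:
Bags: B1 = {4, 5, 12, 14}  B2 = {4, 5, 8, 14}  B3 = {4, 8, 11, 14}  B4 = {7, 8, 11, 14}  B5 = {6, 7, 8, 11}  B6 = {1, 6, 7, 11}  B7 = {0, 1, 6, 7}  B8 = {0, 1, 3, 6}  B9 = {0, 1, 2, 3}  B10 = {0, 2, 3, 9}  B11 = {2, 3, 9, 13}  B12 = {2, 9, 10, 13}
Tree: B1–B2, B2–B3, B3–B4, B4–B5, B5–B6, B6–B7, B7–B8, B8–B9, B9–B10, B10–B11, B11–B12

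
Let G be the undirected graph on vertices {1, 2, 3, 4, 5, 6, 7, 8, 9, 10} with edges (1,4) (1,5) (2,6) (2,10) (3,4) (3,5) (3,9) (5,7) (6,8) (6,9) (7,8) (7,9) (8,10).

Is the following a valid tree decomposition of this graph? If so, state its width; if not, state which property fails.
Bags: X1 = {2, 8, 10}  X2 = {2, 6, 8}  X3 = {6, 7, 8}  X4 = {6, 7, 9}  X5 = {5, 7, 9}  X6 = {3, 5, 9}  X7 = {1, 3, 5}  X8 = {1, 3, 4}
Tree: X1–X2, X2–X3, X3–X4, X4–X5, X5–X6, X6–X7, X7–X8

Checking the three conditions: (i) the bags cover all of {1, 2, 3, 4, 5, 6, 7, 8, 9, 10}; (ii) for each edge, some bag contains both endpoints; (iii) the bags containing any fixed vertex form a subtree. All hold, so the decomposition is valid with width 3 − 1 = 2.

Yes; width 2.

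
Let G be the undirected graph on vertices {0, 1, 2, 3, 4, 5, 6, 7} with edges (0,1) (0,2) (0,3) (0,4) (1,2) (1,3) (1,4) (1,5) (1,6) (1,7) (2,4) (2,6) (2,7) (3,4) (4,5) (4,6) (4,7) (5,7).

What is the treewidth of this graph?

A width-3 tree decomposition is:
Bags: B1 = {1, 2, 4, 7}  B2 = {1, 2, 4, 6}  B3 = {0, 1, 2, 4}  B4 = {0, 1, 3, 4}  B5 = {1, 4, 5, 7}
Tree: B1–B2, B1–B3, B3–B4, B1–B5
The largest bag has 4 vertices, giving width 3; this decomposition certifies tw(G) ≤ 3. Conversely, {0, 1, 2, 4} is a clique of size 4, and the vertices of any clique must share a bag in every tree decomposition; so some bag has ≥ 4 vertices and tw(G) ≥ 3. Hence tw(G) = 3 exactly.

3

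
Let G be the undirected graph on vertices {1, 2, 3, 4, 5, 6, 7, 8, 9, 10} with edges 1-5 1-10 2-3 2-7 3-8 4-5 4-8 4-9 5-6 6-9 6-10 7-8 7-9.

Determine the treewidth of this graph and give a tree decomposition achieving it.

Each bag holds 3 vertices, so the decomposition has width 2, which upper-bounds the treewidth. The edges 10–1–5–6–10 form a cycle, so G is not a tree and its treewidth is at least 2. Therefore the treewidth is 2.

Treewidth 2.
One such decomposition:
Bags: B1 = {1, 6, 10}  B2 = {1, 5, 6}  B3 = {5, 6, 9}  B4 = {4, 5, 9}  B5 = {4, 7, 9}  B6 = {4, 7, 8}  B7 = {2, 7, 8}  B8 = {2, 3, 8}
Tree: B1–B2, B2–B3, B3–B4, B4–B5, B5–B6, B6–B7, B7–B8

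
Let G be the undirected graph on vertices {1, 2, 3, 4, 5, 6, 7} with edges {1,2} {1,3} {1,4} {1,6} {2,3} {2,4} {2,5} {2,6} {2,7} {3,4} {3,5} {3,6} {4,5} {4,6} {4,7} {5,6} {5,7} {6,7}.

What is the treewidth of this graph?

A width-4 tree decomposition is:
Bags: B1 = {2, 3, 4, 5, 6}  B2 = {1, 2, 3, 4, 6}  B3 = {2, 4, 5, 6, 7}
Tree: B1–B2, B1–B3
The largest bag has 5 vertices, giving width 4; this decomposition certifies tw(G) ≤ 4. Conversely, {1, 2, 3, 4, 6} is a clique of size 5, and the vertices of any clique must share a bag in every tree decomposition; so some bag has ≥ 5 vertices and tw(G) ≥ 4. The upper and lower bounds meet at 4, so that is the treewidth.

4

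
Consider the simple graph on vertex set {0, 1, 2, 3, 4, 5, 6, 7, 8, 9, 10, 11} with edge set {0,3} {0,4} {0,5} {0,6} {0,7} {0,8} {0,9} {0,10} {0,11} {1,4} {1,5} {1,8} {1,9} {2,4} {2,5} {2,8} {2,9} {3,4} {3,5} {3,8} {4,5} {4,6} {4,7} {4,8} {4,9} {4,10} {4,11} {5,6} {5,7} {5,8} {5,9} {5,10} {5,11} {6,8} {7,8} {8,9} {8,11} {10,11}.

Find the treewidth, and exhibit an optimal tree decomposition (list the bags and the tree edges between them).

Treewidth 4.
Bags: B1 = {0, 4, 5, 8, 9}  B2 = {2, 4, 5, 8, 9}  B3 = {0, 3, 4, 5, 8}  B4 = {0, 4, 5, 7, 8}  B5 = {0, 4, 5, 6, 8}  B6 = {0, 4, 5, 8, 11}  B7 = {0, 4, 5, 10, 11}  B8 = {1, 4, 5, 8, 9}
Tree: B1–B2, B1–B3, B1–B4, B1–B5, B4–B6, B6–B7, B1–B8

Every bag has size at most 5, so the width is 5 − 1 = 4 and tw(G) ≤ 4. For the lower bound, the 5 vertices {0, 3, 4, 5, 8} are pairwise adjacent, and any tree decomposition puts a clique entirely inside one bag — forcing width ≥ 4. Combining the bounds, tw(G) = 4.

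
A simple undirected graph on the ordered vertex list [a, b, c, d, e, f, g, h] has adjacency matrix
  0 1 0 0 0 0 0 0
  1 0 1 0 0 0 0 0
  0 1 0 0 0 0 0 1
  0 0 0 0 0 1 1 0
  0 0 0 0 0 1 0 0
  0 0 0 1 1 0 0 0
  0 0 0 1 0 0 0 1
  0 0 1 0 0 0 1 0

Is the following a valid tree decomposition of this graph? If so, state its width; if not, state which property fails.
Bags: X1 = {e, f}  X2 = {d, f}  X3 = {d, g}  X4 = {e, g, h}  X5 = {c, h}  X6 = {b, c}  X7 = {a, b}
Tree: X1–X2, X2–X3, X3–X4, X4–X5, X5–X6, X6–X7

No — bags containing vertex e are not connected in the tree.

A tree decomposition must satisfy three properties: every vertex lies in some bag; for every edge, both endpoints lie together in some bag; and for every vertex, the bags containing it form a connected subtree. Here bags containing vertex e are not connected in the tree, so the decomposition is invalid.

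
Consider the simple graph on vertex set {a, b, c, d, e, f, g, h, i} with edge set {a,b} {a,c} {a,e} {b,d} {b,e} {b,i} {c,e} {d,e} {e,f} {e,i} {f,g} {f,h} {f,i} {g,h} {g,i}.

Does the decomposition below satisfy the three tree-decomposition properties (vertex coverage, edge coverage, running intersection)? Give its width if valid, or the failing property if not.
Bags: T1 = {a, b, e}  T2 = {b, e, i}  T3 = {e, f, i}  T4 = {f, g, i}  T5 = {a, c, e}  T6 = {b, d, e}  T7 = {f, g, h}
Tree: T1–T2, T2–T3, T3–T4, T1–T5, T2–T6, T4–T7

Checking the three conditions: (i) the bags cover all of {a, b, c, d, e, f, g, h, i}; (ii) for each edge, some bag contains both endpoints; (iii) the bags containing any fixed vertex form a subtree. All hold, so the decomposition is valid with width 3 − 1 = 2.

Yes; width 2.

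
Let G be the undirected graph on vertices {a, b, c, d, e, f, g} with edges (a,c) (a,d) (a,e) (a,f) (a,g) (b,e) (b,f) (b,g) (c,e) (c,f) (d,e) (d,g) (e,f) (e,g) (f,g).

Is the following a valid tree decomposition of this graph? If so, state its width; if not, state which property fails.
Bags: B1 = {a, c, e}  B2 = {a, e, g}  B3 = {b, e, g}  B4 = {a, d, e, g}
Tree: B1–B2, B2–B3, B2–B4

No — vertex f appears in no bag.

A tree decomposition must satisfy three properties: every vertex lies in some bag; for every edge, both endpoints lie together in some bag; and for every vertex, the bags containing it form a connected subtree. Here vertex f appears in no bag, so the decomposition is invalid.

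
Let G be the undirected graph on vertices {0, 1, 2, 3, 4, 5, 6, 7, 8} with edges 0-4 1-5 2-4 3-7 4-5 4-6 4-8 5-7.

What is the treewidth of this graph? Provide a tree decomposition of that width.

Treewidth 1.
One optimal decomposition is:
Bags: B1 = {4, 5}  B2 = {4, 8}  B3 = {4, 6}  B4 = {5, 7}  B5 = {3, 7}  B6 = {0, 4}  B7 = {2, 4}  B8 = {1, 5}
Tree: B1–B2, B2–B3, B1–B4, B4–B5, B2–B6, B1–B7, B4–B8

Every bag has size at most 2, so the width is 2 − 1 = 1 and tw(G) ≤ 1. G has an edge, so its treewidth is at least 1. The upper and lower bounds meet at 1, so that is the treewidth.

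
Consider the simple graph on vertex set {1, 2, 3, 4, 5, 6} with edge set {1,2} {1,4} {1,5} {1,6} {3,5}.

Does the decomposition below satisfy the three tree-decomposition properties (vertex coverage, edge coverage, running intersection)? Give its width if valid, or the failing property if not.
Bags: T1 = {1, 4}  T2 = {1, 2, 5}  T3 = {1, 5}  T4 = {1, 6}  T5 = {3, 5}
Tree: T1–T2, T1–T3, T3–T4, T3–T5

No — bags containing vertex 5 are not connected in the tree.

A tree decomposition must satisfy three properties: every vertex lies in some bag; for every edge, both endpoints lie together in some bag; and for every vertex, the bags containing it form a connected subtree. Here bags containing vertex 5 are not connected in the tree, so the decomposition is invalid.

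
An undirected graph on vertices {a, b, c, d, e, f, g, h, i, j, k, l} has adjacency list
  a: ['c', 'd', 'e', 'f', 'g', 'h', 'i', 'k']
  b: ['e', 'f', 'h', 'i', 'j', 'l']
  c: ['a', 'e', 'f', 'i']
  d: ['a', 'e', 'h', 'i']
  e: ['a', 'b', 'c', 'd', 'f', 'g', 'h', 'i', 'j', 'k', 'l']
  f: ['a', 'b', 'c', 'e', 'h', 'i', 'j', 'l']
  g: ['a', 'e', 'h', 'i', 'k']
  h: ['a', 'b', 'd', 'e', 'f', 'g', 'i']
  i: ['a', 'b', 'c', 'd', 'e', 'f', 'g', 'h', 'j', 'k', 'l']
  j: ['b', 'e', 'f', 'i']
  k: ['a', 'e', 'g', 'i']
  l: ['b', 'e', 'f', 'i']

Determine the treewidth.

A width-4 tree decomposition is:
Bags: B1 = {b, e, f, h, i}  B2 = {b, e, f, i, j}  B3 = {a, e, f, h, i}  B4 = {a, d, e, h, i}  B5 = {a, c, e, f, i}  B6 = {a, e, g, h, i}  B7 = {a, e, g, i, k}  B8 = {b, e, f, i, l}
Tree: B1–B2, B1–B3, B3–B4, B3–B5, B4–B6, B6–B7, B2–B8
The largest bag has 5 vertices, giving width 4; this decomposition certifies tw(G) ≤ 4. For the lower bound, the 5 vertices {a, d, e, h, i} are pairwise adjacent, and any tree decomposition puts a clique entirely inside one bag — forcing width ≥ 4. Combining the bounds, tw(G) = 4.

4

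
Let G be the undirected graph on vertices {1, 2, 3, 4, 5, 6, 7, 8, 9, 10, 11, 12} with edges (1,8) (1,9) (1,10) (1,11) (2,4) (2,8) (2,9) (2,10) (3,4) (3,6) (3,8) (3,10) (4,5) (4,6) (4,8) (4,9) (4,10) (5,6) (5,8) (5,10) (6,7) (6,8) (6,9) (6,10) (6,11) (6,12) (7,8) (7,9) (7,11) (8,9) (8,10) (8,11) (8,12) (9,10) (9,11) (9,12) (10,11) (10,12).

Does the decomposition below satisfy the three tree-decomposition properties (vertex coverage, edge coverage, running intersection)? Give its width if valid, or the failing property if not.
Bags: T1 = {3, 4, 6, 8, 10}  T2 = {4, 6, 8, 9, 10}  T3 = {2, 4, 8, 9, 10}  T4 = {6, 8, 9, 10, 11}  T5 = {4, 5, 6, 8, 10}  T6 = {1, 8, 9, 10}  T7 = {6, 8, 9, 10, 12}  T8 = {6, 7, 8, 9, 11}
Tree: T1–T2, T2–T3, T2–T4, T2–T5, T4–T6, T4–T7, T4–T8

A tree decomposition must satisfy three properties: every vertex lies in some bag; for every edge, both endpoints lie together in some bag; and for every vertex, the bags containing it form a connected subtree. Here edge (11,1) lies in no bag, so the decomposition is invalid.

No — edge (11,1) lies in no bag.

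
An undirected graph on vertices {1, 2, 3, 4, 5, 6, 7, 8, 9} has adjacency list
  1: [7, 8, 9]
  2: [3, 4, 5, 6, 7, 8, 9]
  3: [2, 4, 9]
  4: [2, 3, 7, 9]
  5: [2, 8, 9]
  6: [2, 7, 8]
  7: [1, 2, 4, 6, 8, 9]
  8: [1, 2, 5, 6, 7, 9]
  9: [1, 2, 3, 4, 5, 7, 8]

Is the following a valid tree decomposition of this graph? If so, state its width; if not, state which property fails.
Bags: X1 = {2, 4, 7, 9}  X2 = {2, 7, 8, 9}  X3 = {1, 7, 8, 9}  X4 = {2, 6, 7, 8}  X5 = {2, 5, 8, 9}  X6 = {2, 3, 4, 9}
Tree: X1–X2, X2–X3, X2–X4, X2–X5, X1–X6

Vertex coverage: the bags together contain {1, 2, 3, 4, 5, 6, 7, 8, 9}, the full vertex set. Edge coverage: each edge of G has both endpoints in at least one bag. Running intersection: for every vertex, the bags containing it form a connected subtree. All three properties hold, so this is a valid tree decomposition of width max|bag| − 1 = 3, and hence tw(G) ≤ 3.

Yes; width 3.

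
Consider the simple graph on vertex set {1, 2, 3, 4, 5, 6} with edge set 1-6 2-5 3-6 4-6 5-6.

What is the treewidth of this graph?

A width-1 tree decomposition is:
Bags: B1 = {5, 6}  B2 = {4, 6}  B3 = {1, 6}  B4 = {2, 5}  B5 = {3, 6}
Tree: B1–B2, B1–B3, B1–B4, B1–B5
Each bag holds 2 vertices, so the decomposition has width 1, which upper-bounds the treewidth. Since G has at least one edge (e.g. 6–5), it is not an edgeless graph, so tw(G) ≥ 1. Hence tw(G) = 1 exactly.

1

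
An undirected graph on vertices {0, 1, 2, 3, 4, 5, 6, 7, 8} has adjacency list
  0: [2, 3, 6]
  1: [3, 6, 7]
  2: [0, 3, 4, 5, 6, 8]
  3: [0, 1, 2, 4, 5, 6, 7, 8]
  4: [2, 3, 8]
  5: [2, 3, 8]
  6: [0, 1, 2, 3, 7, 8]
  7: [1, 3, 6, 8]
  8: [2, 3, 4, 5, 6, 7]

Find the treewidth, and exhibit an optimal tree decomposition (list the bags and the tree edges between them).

Treewidth 3.
One such decomposition:
Bags: B1 = {2, 3, 5, 8}  B2 = {2, 3, 4, 8}  B3 = {2, 3, 6, 8}  B4 = {0, 2, 3, 6}  B5 = {3, 6, 7, 8}  B6 = {1, 3, 6, 7}
Tree: B1–B2, B1–B3, B3–B4, B3–B5, B5–B6

The largest bag has 4 vertices, giving width 3; this decomposition certifies tw(G) ≤ 3. Conversely, {1, 3, 6, 7} is a clique of size 4, and the vertices of any clique must share a bag in every tree decomposition; so some bag has ≥ 4 vertices and tw(G) ≥ 3. Combining the bounds, tw(G) = 3.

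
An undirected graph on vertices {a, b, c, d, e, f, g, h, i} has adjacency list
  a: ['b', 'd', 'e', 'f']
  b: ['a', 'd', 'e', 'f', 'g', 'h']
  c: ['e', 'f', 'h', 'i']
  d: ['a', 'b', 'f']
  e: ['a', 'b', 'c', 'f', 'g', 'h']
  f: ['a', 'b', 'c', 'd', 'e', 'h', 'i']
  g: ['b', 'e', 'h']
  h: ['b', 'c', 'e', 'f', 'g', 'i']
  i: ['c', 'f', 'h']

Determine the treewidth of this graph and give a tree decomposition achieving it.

Treewidth 3.
One optimal decomposition is:
Bags: B1 = {c, f, h, i}  B2 = {c, e, f, h}  B3 = {b, e, f, h}  B4 = {a, b, e, f}  B5 = {a, b, d, f}  B6 = {b, e, g, h}
Tree: B1–B2, B2–B3, B3–B4, B4–B5, B3–B6

Every bag has size at most 4, so the width is 4 − 1 = 3 and tw(G) ≤ 3. On the other hand G contains the 4-clique {b, e, g, h}. A clique must lie in a single bag of any decomposition, so no decomposition can have width below 3. The upper and lower bounds meet at 3, so that is the treewidth.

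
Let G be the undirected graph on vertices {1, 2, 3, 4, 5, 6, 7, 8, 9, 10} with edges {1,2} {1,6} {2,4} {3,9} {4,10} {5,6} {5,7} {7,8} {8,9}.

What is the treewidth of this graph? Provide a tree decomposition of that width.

Treewidth 1.
One such decomposition:
Bags: B1 = {3, 9}  B2 = {8, 9}  B3 = {7, 8}  B4 = {5, 7}  B5 = {5, 6}  B6 = {1, 6}  B7 = {1, 2}  B8 = {2, 4}  B9 = {4, 10}
Tree: B1–B2, B2–B3, B3–B4, B4–B5, B5–B6, B6–B7, B7–B8, B8–B9

Each bag holds 2 vertices, so the decomposition has width 1, which upper-bounds the treewidth. G has an edge, so its treewidth is at least 1. The upper and lower bounds meet at 1, so that is the treewidth.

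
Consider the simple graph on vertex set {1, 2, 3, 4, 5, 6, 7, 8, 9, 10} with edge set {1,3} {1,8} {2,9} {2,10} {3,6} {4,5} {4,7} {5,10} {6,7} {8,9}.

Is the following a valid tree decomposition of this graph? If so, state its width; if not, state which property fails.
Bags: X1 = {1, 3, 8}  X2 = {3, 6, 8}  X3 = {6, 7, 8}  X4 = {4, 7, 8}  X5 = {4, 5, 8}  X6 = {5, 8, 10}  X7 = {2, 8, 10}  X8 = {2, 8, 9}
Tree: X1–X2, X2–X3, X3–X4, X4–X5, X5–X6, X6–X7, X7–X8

Checking the three conditions: (i) the bags cover all of {1, 2, 3, 4, 5, 6, 7, 8, 9, 10}; (ii) for each edge, some bag contains both endpoints; (iii) the bags containing any fixed vertex form a subtree. All hold, so the decomposition is valid with width 3 − 1 = 2.

Yes; width 2.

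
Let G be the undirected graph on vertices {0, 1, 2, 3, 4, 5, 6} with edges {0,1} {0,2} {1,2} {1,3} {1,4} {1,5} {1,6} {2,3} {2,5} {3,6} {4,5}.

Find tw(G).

2

A width-2 tree decomposition is:
Bags: B1 = {1, 4, 5}  B2 = {1, 2, 5}  B3 = {1, 2, 3}  B4 = {0, 1, 2}  B5 = {1, 3, 6}
Tree: B1–B2, B2–B3, B3–B4, B3–B5
The largest bag has 3 vertices, giving width 2; this decomposition certifies tw(G) ≤ 2. Conversely, {0, 1, 2} is a clique of size 3, and the vertices of any clique must share a bag in every tree decomposition; so some bag has ≥ 3 vertices and tw(G) ≥ 2. Therefore the treewidth is 2.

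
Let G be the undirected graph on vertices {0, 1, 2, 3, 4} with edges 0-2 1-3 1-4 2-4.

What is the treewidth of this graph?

A width-1 tree decomposition is:
Bags: B1 = {2, 4}  B2 = {0, 2}  B3 = {1, 4}  B4 = {1, 3}
Tree: B1–B2, B1–B3, B3–B4
The largest bag has 2 vertices, giving width 1; this decomposition certifies tw(G) ≤ 1. G has an edge, so its treewidth is at least 1. Hence tw(G) = 1 exactly.

1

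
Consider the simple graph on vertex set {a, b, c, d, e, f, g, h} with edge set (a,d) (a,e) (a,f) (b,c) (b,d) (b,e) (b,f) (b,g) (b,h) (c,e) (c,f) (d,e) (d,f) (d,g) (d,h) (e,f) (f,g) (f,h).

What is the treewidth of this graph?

3

A width-3 tree decomposition is:
Bags: B1 = {b, d, e, f}  B2 = {b, d, f, h}  B3 = {b, d, f, g}  B4 = {b, c, e, f}  B5 = {a, d, e, f}
Tree: B1–B2, B1–B3, B1–B4, B1–B5
Each bag holds 4 vertices, so the decomposition has width 3, which upper-bounds the treewidth. For the lower bound, the 4 vertices {a, d, e, f} are pairwise adjacent, and any tree decomposition puts a clique entirely inside one bag — forcing width ≥ 3. Combining the bounds, tw(G) = 3.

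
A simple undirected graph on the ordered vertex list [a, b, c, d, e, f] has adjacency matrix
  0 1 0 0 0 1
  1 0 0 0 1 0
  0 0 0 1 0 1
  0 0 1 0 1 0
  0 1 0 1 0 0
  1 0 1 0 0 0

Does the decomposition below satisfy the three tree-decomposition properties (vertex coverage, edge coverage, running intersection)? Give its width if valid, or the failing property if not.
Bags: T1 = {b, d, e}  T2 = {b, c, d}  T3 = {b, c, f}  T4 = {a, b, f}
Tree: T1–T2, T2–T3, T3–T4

Checking the three conditions: (i) the bags cover all of {a, b, c, d, e, f}; (ii) for each edge, some bag contains both endpoints; (iii) the bags containing any fixed vertex form a subtree. All hold, so the decomposition is valid with width 3 − 1 = 2.

Yes; width 2.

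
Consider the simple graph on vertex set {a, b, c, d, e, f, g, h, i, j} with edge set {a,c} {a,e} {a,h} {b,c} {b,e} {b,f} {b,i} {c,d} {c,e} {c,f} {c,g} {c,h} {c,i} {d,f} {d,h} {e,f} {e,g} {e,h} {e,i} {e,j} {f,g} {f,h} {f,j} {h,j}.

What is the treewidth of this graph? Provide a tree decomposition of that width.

Each bag holds 4 vertices, so the decomposition has width 3, which upper-bounds the treewidth. On the other hand G contains the 4-clique {e, f, h, j}. A clique must lie in a single bag of any decomposition, so no decomposition can have width below 3. Therefore the treewidth is 3.

Treewidth 3.
One optimal decomposition is:
Bags: B1 = {b, c, e, f}  B2 = {b, c, e, i}  B3 = {c, e, f, h}  B4 = {e, f, h, j}  B5 = {c, d, f, h}  B6 = {c, e, f, g}  B7 = {a, c, e, h}
Tree: B1–B2, B1–B3, B3–B4, B3–B5, B1–B6, B3–B7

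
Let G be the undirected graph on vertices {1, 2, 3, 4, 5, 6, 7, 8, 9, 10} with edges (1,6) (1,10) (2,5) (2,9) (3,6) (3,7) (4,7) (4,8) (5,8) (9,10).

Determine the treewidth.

A width-2 tree decomposition is:
Bags: B1 = {2, 5, 8}  B2 = {2, 8, 9}  B3 = {8, 9, 10}  B4 = {1, 8, 10}  B5 = {1, 6, 8}  B6 = {3, 6, 8}  B7 = {3, 7, 8}  B8 = {4, 7, 8}
Tree: B1–B2, B2–B3, B3–B4, B4–B5, B5–B6, B6–B7, B7–B8
The largest bag has 3 vertices, giving width 2; this decomposition certifies tw(G) ≤ 2. Since 8–5–2–9–10–1–6–3–7–4–8 is a cycle in G, G is not acyclic. Forests are exactly the graphs of treewidth ≤ 1, so tw(G) ≥ 2. Therefore the treewidth is 2.

2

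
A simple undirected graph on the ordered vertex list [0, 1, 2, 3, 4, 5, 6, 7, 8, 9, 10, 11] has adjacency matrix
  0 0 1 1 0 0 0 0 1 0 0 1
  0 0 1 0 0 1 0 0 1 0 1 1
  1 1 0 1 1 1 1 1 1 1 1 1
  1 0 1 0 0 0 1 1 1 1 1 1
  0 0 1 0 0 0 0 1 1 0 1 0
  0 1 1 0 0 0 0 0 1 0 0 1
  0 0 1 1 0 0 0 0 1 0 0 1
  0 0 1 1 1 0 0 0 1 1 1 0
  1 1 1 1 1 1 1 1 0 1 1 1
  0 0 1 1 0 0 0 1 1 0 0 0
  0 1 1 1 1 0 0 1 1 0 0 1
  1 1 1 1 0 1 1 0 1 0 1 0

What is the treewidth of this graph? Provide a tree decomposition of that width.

Treewidth 4.
One such decomposition:
Bags: B1 = {2, 3, 8, 10, 11}  B2 = {1, 2, 8, 10, 11}  B3 = {2, 3, 7, 8, 10}  B4 = {2, 4, 7, 8, 10}  B5 = {0, 2, 3, 8, 11}  B6 = {2, 3, 6, 8, 11}  B7 = {2, 3, 7, 8, 9}  B8 = {1, 2, 5, 8, 11}
Tree: B1–B2, B1–B3, B3–B4, B1–B5, B5–B6, B3–B7, B2–B8

Each bag holds 5 vertices, so the decomposition has width 4, which upper-bounds the treewidth. For the lower bound, the 5 vertices {1, 2, 8, 10, 11} are pairwise adjacent, and any tree decomposition puts a clique entirely inside one bag — forcing width ≥ 4. Therefore the treewidth is 4.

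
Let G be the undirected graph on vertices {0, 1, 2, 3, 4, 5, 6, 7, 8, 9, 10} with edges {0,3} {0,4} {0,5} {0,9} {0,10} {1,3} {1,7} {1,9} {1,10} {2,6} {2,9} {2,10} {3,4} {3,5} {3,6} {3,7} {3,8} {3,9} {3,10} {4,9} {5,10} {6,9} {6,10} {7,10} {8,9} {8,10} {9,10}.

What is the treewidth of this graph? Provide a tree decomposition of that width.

Every bag has size at most 4, so the width is 4 − 1 = 3 and tw(G) ≤ 3. Conversely, {2, 6, 9, 10} is a clique of size 4, and the vertices of any clique must share a bag in every tree decomposition; so some bag has ≥ 4 vertices and tw(G) ≥ 3. The upper and lower bounds meet at 3, so that is the treewidth.

Treewidth 3.
One optimal decomposition is:
Bags: B1 = {1, 3, 9, 10}  B2 = {0, 3, 9, 10}  B3 = {0, 3, 5, 10}  B4 = {3, 6, 9, 10}  B5 = {3, 8, 9, 10}  B6 = {2, 6, 9, 10}  B7 = {1, 3, 7, 10}  B8 = {0, 3, 4, 9}
Tree: B1–B2, B2–B3, B2–B4, B4–B5, B4–B6, B1–B7, B2–B8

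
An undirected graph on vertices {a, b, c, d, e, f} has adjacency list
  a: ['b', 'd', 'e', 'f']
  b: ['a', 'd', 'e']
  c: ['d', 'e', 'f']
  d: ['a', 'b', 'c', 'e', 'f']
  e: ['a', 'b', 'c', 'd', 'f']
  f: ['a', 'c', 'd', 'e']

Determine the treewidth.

A width-3 tree decomposition is:
Bags: B1 = {a, d, e, f}  B2 = {a, b, d, e}  B3 = {c, d, e, f}
Tree: B1–B2, B1–B3
The largest bag has 4 vertices, giving width 3; this decomposition certifies tw(G) ≤ 3. Conversely, {c, d, e, f} is a clique of size 4, and the vertices of any clique must share a bag in every tree decomposition; so some bag has ≥ 4 vertices and tw(G) ≥ 3. Therefore the treewidth is 3.

3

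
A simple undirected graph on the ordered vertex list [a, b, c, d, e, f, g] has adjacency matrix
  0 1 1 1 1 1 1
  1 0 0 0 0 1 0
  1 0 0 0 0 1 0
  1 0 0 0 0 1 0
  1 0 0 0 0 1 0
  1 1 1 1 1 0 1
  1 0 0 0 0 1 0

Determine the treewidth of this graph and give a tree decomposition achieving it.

Treewidth 2.
Bags: B1 = {a, e, f}  B2 = {a, c, f}  B3 = {a, b, f}  B4 = {a, f, g}  B5 = {a, d, f}
Tree: B1–B2, B1–B3, B2–B4, B3–B5

Each bag holds 3 vertices, so the decomposition has width 2, which upper-bounds the treewidth. For the lower bound, the 3 vertices {a, d, f} are pairwise adjacent, and any tree decomposition puts a clique entirely inside one bag — forcing width ≥ 2. Combining the bounds, tw(G) = 2.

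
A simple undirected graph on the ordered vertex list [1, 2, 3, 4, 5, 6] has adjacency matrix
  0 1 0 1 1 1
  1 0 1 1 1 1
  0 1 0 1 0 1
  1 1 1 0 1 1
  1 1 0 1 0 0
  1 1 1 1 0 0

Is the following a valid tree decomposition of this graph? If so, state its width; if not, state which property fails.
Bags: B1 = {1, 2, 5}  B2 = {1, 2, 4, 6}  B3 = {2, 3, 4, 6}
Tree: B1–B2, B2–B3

No — edge (4,5) lies in no bag.

A tree decomposition must satisfy three properties: every vertex lies in some bag; for every edge, both endpoints lie together in some bag; and for every vertex, the bags containing it form a connected subtree. Here edge (4,5) lies in no bag, so the decomposition is invalid.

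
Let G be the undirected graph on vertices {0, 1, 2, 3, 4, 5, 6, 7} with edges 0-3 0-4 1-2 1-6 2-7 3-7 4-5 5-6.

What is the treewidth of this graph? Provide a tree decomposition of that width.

Treewidth 2.
One such decomposition:
Bags: B1 = {4, 5, 6}  B2 = {1, 4, 6}  B3 = {1, 2, 4}  B4 = {2, 4, 7}  B5 = {3, 4, 7}  B6 = {0, 3, 4}
Tree: B1–B2, B2–B3, B3–B4, B4–B5, B5–B6

The largest bag has 3 vertices, giving width 2; this decomposition certifies tw(G) ≤ 2. For the lower bound, G contains the cycle 4–5–6–1–2–7–3–0–4, so G is not a forest; only forests have treewidth ≤ 1, hence tw(G) ≥ 2. Hence tw(G) = 2 exactly.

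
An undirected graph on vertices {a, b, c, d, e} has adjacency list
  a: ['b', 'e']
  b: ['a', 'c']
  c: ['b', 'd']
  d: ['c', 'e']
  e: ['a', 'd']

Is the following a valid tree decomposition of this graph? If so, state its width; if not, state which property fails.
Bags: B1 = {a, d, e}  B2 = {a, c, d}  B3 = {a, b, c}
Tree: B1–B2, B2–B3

Vertex coverage: the bags together contain {a, b, c, d, e}, the full vertex set. Edge coverage: each edge of G has both endpoints in at least one bag. Running intersection: for every vertex, the bags containing it form a connected subtree. All three properties hold, so this is a valid tree decomposition of width max|bag| − 1 = 2, and hence tw(G) ≤ 2.

Yes; width 2.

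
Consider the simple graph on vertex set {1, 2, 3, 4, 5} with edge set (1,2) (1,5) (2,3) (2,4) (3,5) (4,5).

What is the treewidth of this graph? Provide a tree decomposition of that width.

Every bag has size at most 3, so the width is 3 − 1 = 2 and tw(G) ≤ 2. The edges 5–3–2–1–5 form a cycle, so G is not a tree and its treewidth is at least 2. Hence tw(G) = 2 exactly.

Treewidth 2.
One optimal decomposition is:
Bags: B1 = {2, 3, 5}  B2 = {1, 2, 5}  B3 = {2, 4, 5}
Tree: B1–B2, B2–B3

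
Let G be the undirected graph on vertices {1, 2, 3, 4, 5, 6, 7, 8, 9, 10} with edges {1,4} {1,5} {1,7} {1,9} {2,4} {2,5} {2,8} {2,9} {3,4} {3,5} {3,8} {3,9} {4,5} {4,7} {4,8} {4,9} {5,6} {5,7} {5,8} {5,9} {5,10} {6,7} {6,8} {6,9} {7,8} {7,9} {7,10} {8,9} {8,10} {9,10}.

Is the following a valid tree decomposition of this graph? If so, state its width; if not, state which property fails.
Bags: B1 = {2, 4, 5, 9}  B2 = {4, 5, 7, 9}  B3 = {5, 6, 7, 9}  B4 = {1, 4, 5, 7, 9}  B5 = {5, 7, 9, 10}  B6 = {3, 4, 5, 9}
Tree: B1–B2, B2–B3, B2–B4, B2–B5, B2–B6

A tree decomposition must satisfy three properties: every vertex lies in some bag; for every edge, both endpoints lie together in some bag; and for every vertex, the bags containing it form a connected subtree. Here vertex 8 appears in no bag, so the decomposition is invalid.

No — vertex 8 appears in no bag.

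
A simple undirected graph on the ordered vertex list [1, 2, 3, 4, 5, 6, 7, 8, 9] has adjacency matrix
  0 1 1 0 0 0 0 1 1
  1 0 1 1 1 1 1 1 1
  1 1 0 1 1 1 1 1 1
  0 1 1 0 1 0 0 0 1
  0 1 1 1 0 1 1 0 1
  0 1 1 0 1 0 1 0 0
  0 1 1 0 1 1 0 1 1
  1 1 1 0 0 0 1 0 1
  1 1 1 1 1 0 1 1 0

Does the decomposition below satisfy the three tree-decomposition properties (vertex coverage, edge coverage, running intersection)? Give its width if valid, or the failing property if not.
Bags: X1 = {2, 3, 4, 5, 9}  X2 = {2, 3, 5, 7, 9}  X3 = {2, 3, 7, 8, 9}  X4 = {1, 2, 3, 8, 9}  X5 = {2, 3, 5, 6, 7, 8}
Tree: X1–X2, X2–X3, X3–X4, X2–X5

No — bags containing vertex 8 are not connected in the tree.

A tree decomposition must satisfy three properties: every vertex lies in some bag; for every edge, both endpoints lie together in some bag; and for every vertex, the bags containing it form a connected subtree. Here bags containing vertex 8 are not connected in the tree, so the decomposition is invalid.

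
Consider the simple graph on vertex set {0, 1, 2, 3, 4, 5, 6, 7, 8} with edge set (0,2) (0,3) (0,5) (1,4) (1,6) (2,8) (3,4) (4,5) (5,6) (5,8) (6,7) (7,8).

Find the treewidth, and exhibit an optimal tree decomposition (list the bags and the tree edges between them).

The largest bag has 4 vertices, giving width 3; this decomposition certifies tw(G) ≤ 3. For the lower bound: the 4 vertex sets {2,7,8}, {0}, {5}, {1,3,4,6} are disjoint, each induces a connected subgraph, and every pair is joined by at least one edge of G. Contracting each set to a single vertex therefore yields K_{4} as a minor, and since treewidth is minor-monotone, tw(G) ≥ tw(K_{4}) = 3. Therefore the treewidth is 3.

Treewidth 3.
Bags: B1 = {0, 2, 7, 8}  B2 = {0, 5, 7, 8}  B3 = {0, 5, 6, 7}  B4 = {0, 3, 5, 6}  B5 = {3, 4, 5, 6}  B6 = {1, 3, 4, 6}
Tree: B1–B2, B2–B3, B3–B4, B4–B5, B5–B6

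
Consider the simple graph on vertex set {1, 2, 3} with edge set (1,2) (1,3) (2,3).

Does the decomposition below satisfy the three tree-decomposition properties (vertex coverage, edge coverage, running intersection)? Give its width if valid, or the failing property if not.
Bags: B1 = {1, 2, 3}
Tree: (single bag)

Yes; width 2.

Every vertex of G appears in some bag (union = {1, 2, 3}); every edge is covered by a bag; and for each vertex v the set of bags containing v is connected in the bag tree. The decomposition is therefore valid. The largest bag has 3 vertices, so the width is 2.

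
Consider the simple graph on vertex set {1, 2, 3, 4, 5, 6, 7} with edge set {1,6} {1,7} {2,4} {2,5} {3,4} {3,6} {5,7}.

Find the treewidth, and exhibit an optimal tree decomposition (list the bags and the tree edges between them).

Every bag has size at most 3, so the width is 3 − 1 = 2 and tw(G) ≤ 2. The edges 5–7–1–6–3–4–2–5 form a cycle, so G is not a tree and its treewidth is at least 2. Therefore the treewidth is 2.

Treewidth 2.
Bags: B1 = {1, 5, 7}  B2 = {1, 5, 6}  B3 = {3, 5, 6}  B4 = {3, 4, 5}  B5 = {2, 4, 5}
Tree: B1–B2, B2–B3, B3–B4, B4–B5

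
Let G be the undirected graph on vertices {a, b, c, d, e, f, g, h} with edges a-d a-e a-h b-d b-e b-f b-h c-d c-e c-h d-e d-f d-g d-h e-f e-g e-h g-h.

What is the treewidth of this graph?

A width-3 tree decomposition is:
Bags: B1 = {d, e, g, h}  B2 = {c, d, e, h}  B3 = {b, d, e, h}  B4 = {b, d, e, f}  B5 = {a, d, e, h}
Tree: B1–B2, B1–B3, B3–B4, B1–B5
Every bag has size at most 4, so the width is 4 − 1 = 3 and tw(G) ≤ 3. On the other hand G contains the 4-clique {d, e, g, h}. A clique must lie in a single bag of any decomposition, so no decomposition can have width below 3. The upper and lower bounds meet at 3, so that is the treewidth.

3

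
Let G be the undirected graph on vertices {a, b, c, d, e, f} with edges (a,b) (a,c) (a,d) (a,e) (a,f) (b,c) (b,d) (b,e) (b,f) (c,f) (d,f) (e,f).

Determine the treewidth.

3

A width-3 tree decomposition is:
Bags: B1 = {a, b, e, f}  B2 = {a, b, d, f}  B3 = {a, b, c, f}
Tree: B1–B2, B2–B3
The largest bag has 4 vertices, giving width 3; this decomposition certifies tw(G) ≤ 3. Conversely, {a, b, d, f} is a clique of size 4, and the vertices of any clique must share a bag in every tree decomposition; so some bag has ≥ 4 vertices and tw(G) ≥ 3. Therefore the treewidth is 3.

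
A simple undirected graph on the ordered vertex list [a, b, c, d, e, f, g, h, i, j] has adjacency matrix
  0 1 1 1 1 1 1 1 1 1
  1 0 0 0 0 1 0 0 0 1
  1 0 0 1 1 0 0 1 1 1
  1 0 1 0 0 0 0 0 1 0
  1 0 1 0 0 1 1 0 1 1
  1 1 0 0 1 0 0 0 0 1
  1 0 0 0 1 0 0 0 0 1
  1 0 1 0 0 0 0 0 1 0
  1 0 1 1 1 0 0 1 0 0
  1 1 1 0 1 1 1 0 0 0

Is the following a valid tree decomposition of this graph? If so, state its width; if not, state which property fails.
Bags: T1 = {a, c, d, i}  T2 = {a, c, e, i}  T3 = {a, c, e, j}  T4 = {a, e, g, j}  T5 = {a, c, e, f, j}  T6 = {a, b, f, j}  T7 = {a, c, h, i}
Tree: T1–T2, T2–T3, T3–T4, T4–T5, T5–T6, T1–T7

A tree decomposition must satisfy three properties: every vertex lies in some bag; for every edge, both endpoints lie together in some bag; and for every vertex, the bags containing it form a connected subtree. Here bags containing vertex c are not connected in the tree, so the decomposition is invalid.

No — bags containing vertex c are not connected in the tree.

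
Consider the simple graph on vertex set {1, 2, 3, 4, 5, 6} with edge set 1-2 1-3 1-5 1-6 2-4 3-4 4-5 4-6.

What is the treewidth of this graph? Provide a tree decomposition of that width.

The largest bag has 3 vertices, giving width 2; this decomposition certifies tw(G) ≤ 2. The edges 5–4–3–1–5 form a cycle, so G is not a tree and its treewidth is at least 2. Hence tw(G) = 2 exactly.

Treewidth 2.
Bags: B1 = {1, 4, 5}  B2 = {1, 3, 4}  B3 = {1, 2, 4}  B4 = {1, 4, 6}
Tree: B1–B2, B2–B3, B3–B4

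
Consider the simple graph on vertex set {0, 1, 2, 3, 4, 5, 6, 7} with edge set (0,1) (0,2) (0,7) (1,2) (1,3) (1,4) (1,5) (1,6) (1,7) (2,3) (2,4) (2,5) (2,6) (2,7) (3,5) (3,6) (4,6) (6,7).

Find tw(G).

A width-3 tree decomposition is:
Bags: B1 = {1, 2, 4, 6}  B2 = {1, 2, 3, 6}  B3 = {1, 2, 3, 5}  B4 = {1, 2, 6, 7}  B5 = {0, 1, 2, 7}
Tree: B1–B2, B2–B3, B1–B4, B4–B5
The largest bag has 4 vertices, giving width 3; this decomposition certifies tw(G) ≤ 3. On the other hand G contains the 4-clique {0, 1, 2, 7}. A clique must lie in a single bag of any decomposition, so no decomposition can have width below 3. The upper and lower bounds meet at 3, so that is the treewidth.

3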